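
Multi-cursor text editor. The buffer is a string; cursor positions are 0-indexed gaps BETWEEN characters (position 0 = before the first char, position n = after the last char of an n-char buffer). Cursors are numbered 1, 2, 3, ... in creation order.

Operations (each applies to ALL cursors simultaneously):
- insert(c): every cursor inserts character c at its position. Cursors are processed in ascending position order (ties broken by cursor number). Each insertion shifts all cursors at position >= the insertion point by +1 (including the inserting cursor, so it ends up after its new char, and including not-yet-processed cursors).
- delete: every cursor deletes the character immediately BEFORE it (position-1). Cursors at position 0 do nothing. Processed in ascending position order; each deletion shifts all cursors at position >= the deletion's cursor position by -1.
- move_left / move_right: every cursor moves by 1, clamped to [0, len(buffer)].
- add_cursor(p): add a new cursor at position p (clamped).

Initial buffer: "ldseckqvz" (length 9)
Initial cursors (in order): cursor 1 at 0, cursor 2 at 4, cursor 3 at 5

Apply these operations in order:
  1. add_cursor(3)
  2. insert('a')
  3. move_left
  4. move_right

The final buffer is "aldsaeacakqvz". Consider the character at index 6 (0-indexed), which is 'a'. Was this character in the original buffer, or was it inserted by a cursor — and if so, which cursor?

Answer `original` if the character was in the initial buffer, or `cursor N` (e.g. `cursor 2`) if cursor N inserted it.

Answer: cursor 2

Derivation:
After op 1 (add_cursor(3)): buffer="ldseckqvz" (len 9), cursors c1@0 c4@3 c2@4 c3@5, authorship .........
After op 2 (insert('a')): buffer="aldsaeacakqvz" (len 13), cursors c1@1 c4@5 c2@7 c3@9, authorship 1...4.2.3....
After op 3 (move_left): buffer="aldsaeacakqvz" (len 13), cursors c1@0 c4@4 c2@6 c3@8, authorship 1...4.2.3....
After op 4 (move_right): buffer="aldsaeacakqvz" (len 13), cursors c1@1 c4@5 c2@7 c3@9, authorship 1...4.2.3....
Authorship (.=original, N=cursor N): 1 . . . 4 . 2 . 3 . . . .
Index 6: author = 2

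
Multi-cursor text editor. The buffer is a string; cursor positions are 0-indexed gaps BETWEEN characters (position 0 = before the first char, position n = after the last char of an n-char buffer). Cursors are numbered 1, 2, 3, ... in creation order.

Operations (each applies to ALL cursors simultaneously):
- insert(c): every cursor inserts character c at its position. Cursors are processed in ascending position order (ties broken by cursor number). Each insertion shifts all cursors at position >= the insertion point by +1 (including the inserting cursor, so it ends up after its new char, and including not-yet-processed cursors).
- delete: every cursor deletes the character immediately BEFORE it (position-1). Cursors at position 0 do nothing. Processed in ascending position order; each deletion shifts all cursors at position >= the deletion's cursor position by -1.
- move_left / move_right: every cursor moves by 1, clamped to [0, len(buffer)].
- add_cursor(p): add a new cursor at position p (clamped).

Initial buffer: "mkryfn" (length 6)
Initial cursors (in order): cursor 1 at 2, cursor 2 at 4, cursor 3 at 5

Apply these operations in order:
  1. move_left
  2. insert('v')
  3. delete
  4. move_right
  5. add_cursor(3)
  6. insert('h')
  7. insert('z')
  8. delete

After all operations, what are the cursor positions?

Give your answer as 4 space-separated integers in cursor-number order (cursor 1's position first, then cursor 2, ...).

Answer: 3 7 9 5

Derivation:
After op 1 (move_left): buffer="mkryfn" (len 6), cursors c1@1 c2@3 c3@4, authorship ......
After op 2 (insert('v')): buffer="mvkrvyvfn" (len 9), cursors c1@2 c2@5 c3@7, authorship .1..2.3..
After op 3 (delete): buffer="mkryfn" (len 6), cursors c1@1 c2@3 c3@4, authorship ......
After op 4 (move_right): buffer="mkryfn" (len 6), cursors c1@2 c2@4 c3@5, authorship ......
After op 5 (add_cursor(3)): buffer="mkryfn" (len 6), cursors c1@2 c4@3 c2@4 c3@5, authorship ......
After op 6 (insert('h')): buffer="mkhrhyhfhn" (len 10), cursors c1@3 c4@5 c2@7 c3@9, authorship ..1.4.2.3.
After op 7 (insert('z')): buffer="mkhzrhzyhzfhzn" (len 14), cursors c1@4 c4@7 c2@10 c3@13, authorship ..11.44.22.33.
After op 8 (delete): buffer="mkhrhyhfhn" (len 10), cursors c1@3 c4@5 c2@7 c3@9, authorship ..1.4.2.3.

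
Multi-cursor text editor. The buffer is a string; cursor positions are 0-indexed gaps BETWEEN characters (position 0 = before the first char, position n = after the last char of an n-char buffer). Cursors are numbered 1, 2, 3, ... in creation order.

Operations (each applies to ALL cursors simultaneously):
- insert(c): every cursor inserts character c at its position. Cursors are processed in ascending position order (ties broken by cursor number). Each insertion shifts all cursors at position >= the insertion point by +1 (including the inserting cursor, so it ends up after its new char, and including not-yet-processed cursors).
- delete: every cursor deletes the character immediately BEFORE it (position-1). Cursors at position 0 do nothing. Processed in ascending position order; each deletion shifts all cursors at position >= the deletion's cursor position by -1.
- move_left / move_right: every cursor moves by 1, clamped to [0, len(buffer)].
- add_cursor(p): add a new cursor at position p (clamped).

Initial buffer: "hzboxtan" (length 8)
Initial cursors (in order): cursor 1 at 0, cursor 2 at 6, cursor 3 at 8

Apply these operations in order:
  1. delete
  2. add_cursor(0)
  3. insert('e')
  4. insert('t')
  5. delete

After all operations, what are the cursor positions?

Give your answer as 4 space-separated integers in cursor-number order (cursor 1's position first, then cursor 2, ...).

Answer: 2 8 10 2

Derivation:
After op 1 (delete): buffer="hzboxa" (len 6), cursors c1@0 c2@5 c3@6, authorship ......
After op 2 (add_cursor(0)): buffer="hzboxa" (len 6), cursors c1@0 c4@0 c2@5 c3@6, authorship ......
After op 3 (insert('e')): buffer="eehzboxeae" (len 10), cursors c1@2 c4@2 c2@8 c3@10, authorship 14.....2.3
After op 4 (insert('t')): buffer="eetthzboxetaet" (len 14), cursors c1@4 c4@4 c2@11 c3@14, authorship 1414.....22.33
After op 5 (delete): buffer="eehzboxeae" (len 10), cursors c1@2 c4@2 c2@8 c3@10, authorship 14.....2.3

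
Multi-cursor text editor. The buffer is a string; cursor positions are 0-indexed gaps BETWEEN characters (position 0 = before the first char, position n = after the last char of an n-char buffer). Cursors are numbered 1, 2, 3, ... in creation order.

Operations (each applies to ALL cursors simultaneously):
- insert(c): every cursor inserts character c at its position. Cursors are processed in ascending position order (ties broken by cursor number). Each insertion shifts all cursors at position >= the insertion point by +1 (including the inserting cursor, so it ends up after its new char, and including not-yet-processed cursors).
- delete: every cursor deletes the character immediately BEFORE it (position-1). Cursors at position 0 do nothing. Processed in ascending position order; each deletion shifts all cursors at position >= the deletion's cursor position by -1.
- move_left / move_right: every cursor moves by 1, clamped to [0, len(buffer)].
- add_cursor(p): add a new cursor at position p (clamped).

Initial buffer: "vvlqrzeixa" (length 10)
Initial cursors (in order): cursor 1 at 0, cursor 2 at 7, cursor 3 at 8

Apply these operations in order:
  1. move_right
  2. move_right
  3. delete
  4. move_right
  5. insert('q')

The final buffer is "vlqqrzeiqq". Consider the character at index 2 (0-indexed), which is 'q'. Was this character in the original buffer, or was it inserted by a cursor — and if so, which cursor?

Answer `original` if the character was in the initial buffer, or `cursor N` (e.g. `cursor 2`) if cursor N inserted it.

Answer: cursor 1

Derivation:
After op 1 (move_right): buffer="vvlqrzeixa" (len 10), cursors c1@1 c2@8 c3@9, authorship ..........
After op 2 (move_right): buffer="vvlqrzeixa" (len 10), cursors c1@2 c2@9 c3@10, authorship ..........
After op 3 (delete): buffer="vlqrzei" (len 7), cursors c1@1 c2@7 c3@7, authorship .......
After op 4 (move_right): buffer="vlqrzei" (len 7), cursors c1@2 c2@7 c3@7, authorship .......
After op 5 (insert('q')): buffer="vlqqrzeiqq" (len 10), cursors c1@3 c2@10 c3@10, authorship ..1.....23
Authorship (.=original, N=cursor N): . . 1 . . . . . 2 3
Index 2: author = 1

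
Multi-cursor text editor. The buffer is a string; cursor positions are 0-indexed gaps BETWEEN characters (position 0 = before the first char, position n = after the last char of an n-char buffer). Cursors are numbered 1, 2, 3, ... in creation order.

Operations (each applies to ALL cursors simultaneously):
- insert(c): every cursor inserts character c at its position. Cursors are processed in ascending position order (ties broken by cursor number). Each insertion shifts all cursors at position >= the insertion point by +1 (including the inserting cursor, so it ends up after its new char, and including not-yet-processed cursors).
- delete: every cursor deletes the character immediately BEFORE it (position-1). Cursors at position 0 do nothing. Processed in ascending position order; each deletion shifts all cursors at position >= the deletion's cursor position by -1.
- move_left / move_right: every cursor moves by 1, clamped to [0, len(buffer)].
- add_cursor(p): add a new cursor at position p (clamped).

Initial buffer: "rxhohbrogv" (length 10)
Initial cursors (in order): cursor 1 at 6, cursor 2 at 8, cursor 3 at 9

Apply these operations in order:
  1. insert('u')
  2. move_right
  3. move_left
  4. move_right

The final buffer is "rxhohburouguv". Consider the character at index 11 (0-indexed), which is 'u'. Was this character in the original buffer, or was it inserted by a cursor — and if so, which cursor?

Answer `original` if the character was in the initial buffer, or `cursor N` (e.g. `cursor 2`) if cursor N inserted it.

After op 1 (insert('u')): buffer="rxhohburouguv" (len 13), cursors c1@7 c2@10 c3@12, authorship ......1..2.3.
After op 2 (move_right): buffer="rxhohburouguv" (len 13), cursors c1@8 c2@11 c3@13, authorship ......1..2.3.
After op 3 (move_left): buffer="rxhohburouguv" (len 13), cursors c1@7 c2@10 c3@12, authorship ......1..2.3.
After op 4 (move_right): buffer="rxhohburouguv" (len 13), cursors c1@8 c2@11 c3@13, authorship ......1..2.3.
Authorship (.=original, N=cursor N): . . . . . . 1 . . 2 . 3 .
Index 11: author = 3

Answer: cursor 3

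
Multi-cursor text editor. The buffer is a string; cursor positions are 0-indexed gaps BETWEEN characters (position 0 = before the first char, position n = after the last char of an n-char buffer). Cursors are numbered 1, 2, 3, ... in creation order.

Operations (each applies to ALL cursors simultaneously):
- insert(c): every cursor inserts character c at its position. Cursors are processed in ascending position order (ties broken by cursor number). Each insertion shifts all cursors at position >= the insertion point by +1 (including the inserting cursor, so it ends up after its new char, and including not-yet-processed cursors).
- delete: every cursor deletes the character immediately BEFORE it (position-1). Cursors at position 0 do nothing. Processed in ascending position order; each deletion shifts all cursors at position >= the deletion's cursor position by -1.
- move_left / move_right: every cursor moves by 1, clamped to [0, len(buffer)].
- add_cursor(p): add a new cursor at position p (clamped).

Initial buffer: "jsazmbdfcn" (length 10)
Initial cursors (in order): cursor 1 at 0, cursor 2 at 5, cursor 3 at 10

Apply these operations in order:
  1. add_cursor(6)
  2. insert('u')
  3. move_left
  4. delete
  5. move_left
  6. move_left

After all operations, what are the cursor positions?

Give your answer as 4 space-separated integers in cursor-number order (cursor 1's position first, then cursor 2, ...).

After op 1 (add_cursor(6)): buffer="jsazmbdfcn" (len 10), cursors c1@0 c2@5 c4@6 c3@10, authorship ..........
After op 2 (insert('u')): buffer="ujsazmubudfcnu" (len 14), cursors c1@1 c2@7 c4@9 c3@14, authorship 1.....2.4....3
After op 3 (move_left): buffer="ujsazmubudfcnu" (len 14), cursors c1@0 c2@6 c4@8 c3@13, authorship 1.....2.4....3
After op 4 (delete): buffer="ujsazuudfcu" (len 11), cursors c1@0 c2@5 c4@6 c3@10, authorship 1....24...3
After op 5 (move_left): buffer="ujsazuudfcu" (len 11), cursors c1@0 c2@4 c4@5 c3@9, authorship 1....24...3
After op 6 (move_left): buffer="ujsazuudfcu" (len 11), cursors c1@0 c2@3 c4@4 c3@8, authorship 1....24...3

Answer: 0 3 8 4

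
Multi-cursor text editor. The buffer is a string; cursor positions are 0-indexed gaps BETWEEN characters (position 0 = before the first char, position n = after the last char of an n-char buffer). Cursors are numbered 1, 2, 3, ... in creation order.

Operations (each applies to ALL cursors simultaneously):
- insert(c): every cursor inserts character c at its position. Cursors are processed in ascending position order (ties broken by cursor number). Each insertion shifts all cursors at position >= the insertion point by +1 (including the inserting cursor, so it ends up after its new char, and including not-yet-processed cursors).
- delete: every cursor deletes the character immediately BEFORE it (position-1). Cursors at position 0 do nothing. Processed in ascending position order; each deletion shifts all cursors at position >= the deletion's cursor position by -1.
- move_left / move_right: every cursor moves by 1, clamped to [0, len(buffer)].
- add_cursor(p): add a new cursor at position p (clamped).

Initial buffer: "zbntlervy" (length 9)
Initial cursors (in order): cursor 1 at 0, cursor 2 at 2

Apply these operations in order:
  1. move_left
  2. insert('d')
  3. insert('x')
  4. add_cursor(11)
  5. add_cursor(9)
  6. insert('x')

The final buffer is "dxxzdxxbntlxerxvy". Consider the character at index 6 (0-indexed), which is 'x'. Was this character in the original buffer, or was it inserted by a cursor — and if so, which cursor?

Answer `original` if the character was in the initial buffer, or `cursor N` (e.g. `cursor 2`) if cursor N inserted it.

After op 1 (move_left): buffer="zbntlervy" (len 9), cursors c1@0 c2@1, authorship .........
After op 2 (insert('d')): buffer="dzdbntlervy" (len 11), cursors c1@1 c2@3, authorship 1.2........
After op 3 (insert('x')): buffer="dxzdxbntlervy" (len 13), cursors c1@2 c2@5, authorship 11.22........
After op 4 (add_cursor(11)): buffer="dxzdxbntlervy" (len 13), cursors c1@2 c2@5 c3@11, authorship 11.22........
After op 5 (add_cursor(9)): buffer="dxzdxbntlervy" (len 13), cursors c1@2 c2@5 c4@9 c3@11, authorship 11.22........
After op 6 (insert('x')): buffer="dxxzdxxbntlxerxvy" (len 17), cursors c1@3 c2@7 c4@12 c3@15, authorship 111.222....4..3..
Authorship (.=original, N=cursor N): 1 1 1 . 2 2 2 . . . . 4 . . 3 . .
Index 6: author = 2

Answer: cursor 2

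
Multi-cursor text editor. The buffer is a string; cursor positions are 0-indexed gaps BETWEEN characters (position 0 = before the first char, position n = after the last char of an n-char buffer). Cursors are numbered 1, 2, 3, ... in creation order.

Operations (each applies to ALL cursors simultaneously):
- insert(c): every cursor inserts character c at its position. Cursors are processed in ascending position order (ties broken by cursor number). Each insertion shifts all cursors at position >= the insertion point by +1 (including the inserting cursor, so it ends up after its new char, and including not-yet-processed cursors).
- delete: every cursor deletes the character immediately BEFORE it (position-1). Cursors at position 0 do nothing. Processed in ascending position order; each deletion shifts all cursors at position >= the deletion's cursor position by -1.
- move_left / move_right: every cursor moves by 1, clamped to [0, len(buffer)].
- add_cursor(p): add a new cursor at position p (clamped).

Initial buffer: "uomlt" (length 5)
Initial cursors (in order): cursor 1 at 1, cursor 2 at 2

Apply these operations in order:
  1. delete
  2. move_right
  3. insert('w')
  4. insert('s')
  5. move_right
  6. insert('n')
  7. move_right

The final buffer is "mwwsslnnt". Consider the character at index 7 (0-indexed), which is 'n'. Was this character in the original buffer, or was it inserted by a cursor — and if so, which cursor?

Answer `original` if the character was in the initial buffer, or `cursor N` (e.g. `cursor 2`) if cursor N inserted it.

After op 1 (delete): buffer="mlt" (len 3), cursors c1@0 c2@0, authorship ...
After op 2 (move_right): buffer="mlt" (len 3), cursors c1@1 c2@1, authorship ...
After op 3 (insert('w')): buffer="mwwlt" (len 5), cursors c1@3 c2@3, authorship .12..
After op 4 (insert('s')): buffer="mwwsslt" (len 7), cursors c1@5 c2@5, authorship .1212..
After op 5 (move_right): buffer="mwwsslt" (len 7), cursors c1@6 c2@6, authorship .1212..
After op 6 (insert('n')): buffer="mwwsslnnt" (len 9), cursors c1@8 c2@8, authorship .1212.12.
After op 7 (move_right): buffer="mwwsslnnt" (len 9), cursors c1@9 c2@9, authorship .1212.12.
Authorship (.=original, N=cursor N): . 1 2 1 2 . 1 2 .
Index 7: author = 2

Answer: cursor 2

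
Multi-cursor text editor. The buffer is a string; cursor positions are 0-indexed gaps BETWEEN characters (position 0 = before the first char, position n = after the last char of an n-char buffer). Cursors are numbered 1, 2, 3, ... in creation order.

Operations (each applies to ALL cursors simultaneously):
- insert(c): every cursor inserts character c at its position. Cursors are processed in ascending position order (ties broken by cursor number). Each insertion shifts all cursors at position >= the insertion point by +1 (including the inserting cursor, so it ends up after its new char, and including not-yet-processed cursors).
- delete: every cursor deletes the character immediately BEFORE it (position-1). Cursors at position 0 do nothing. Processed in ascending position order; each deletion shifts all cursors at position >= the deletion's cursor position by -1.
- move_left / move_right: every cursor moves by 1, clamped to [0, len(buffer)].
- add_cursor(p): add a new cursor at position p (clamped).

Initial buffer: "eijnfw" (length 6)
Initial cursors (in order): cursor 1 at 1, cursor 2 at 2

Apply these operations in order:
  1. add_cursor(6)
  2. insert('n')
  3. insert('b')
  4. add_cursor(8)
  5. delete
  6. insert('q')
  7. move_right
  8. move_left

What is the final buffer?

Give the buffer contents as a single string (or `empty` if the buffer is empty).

After op 1 (add_cursor(6)): buffer="eijnfw" (len 6), cursors c1@1 c2@2 c3@6, authorship ......
After op 2 (insert('n')): buffer="eninjnfwn" (len 9), cursors c1@2 c2@4 c3@9, authorship .1.2....3
After op 3 (insert('b')): buffer="enbinbjnfwnb" (len 12), cursors c1@3 c2@6 c3@12, authorship .11.22....33
After op 4 (add_cursor(8)): buffer="enbinbjnfwnb" (len 12), cursors c1@3 c2@6 c4@8 c3@12, authorship .11.22....33
After op 5 (delete): buffer="eninjfwn" (len 8), cursors c1@2 c2@4 c4@5 c3@8, authorship .1.2...3
After op 6 (insert('q')): buffer="enqinqjqfwnq" (len 12), cursors c1@3 c2@6 c4@8 c3@12, authorship .11.22.4..33
After op 7 (move_right): buffer="enqinqjqfwnq" (len 12), cursors c1@4 c2@7 c4@9 c3@12, authorship .11.22.4..33
After op 8 (move_left): buffer="enqinqjqfwnq" (len 12), cursors c1@3 c2@6 c4@8 c3@11, authorship .11.22.4..33

Answer: enqinqjqfwnq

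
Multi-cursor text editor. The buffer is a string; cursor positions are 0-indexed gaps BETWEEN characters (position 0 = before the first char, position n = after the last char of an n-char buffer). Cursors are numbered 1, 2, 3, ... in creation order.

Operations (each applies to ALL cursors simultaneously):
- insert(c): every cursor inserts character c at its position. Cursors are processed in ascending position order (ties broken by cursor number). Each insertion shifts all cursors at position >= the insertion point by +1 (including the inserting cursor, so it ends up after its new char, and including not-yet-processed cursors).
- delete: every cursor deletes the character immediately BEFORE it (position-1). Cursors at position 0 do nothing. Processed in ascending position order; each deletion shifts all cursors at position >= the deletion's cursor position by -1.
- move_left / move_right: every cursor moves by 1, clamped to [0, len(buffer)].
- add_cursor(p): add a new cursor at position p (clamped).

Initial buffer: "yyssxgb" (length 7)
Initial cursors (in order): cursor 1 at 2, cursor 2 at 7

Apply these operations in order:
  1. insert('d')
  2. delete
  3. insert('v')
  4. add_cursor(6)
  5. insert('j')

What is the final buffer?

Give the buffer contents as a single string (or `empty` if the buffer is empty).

After op 1 (insert('d')): buffer="yydssxgbd" (len 9), cursors c1@3 c2@9, authorship ..1.....2
After op 2 (delete): buffer="yyssxgb" (len 7), cursors c1@2 c2@7, authorship .......
After op 3 (insert('v')): buffer="yyvssxgbv" (len 9), cursors c1@3 c2@9, authorship ..1.....2
After op 4 (add_cursor(6)): buffer="yyvssxgbv" (len 9), cursors c1@3 c3@6 c2@9, authorship ..1.....2
After op 5 (insert('j')): buffer="yyvjssxjgbvj" (len 12), cursors c1@4 c3@8 c2@12, authorship ..11...3..22

Answer: yyvjssxjgbvj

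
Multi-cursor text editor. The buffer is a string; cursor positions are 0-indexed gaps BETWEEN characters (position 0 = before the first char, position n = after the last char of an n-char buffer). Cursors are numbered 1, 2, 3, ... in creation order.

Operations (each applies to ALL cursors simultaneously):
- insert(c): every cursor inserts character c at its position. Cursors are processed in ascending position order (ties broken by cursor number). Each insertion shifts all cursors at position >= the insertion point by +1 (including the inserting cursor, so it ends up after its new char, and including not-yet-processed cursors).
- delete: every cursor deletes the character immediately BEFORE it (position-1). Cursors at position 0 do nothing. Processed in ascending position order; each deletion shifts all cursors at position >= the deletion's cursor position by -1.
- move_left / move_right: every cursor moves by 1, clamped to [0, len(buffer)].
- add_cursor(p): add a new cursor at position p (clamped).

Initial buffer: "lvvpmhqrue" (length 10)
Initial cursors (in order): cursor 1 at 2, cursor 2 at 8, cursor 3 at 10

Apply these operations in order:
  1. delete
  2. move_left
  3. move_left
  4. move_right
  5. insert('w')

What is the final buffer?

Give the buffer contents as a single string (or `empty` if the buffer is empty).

After op 1 (delete): buffer="lvpmhqu" (len 7), cursors c1@1 c2@6 c3@7, authorship .......
After op 2 (move_left): buffer="lvpmhqu" (len 7), cursors c1@0 c2@5 c3@6, authorship .......
After op 3 (move_left): buffer="lvpmhqu" (len 7), cursors c1@0 c2@4 c3@5, authorship .......
After op 4 (move_right): buffer="lvpmhqu" (len 7), cursors c1@1 c2@5 c3@6, authorship .......
After op 5 (insert('w')): buffer="lwvpmhwqwu" (len 10), cursors c1@2 c2@7 c3@9, authorship .1....2.3.

Answer: lwvpmhwqwu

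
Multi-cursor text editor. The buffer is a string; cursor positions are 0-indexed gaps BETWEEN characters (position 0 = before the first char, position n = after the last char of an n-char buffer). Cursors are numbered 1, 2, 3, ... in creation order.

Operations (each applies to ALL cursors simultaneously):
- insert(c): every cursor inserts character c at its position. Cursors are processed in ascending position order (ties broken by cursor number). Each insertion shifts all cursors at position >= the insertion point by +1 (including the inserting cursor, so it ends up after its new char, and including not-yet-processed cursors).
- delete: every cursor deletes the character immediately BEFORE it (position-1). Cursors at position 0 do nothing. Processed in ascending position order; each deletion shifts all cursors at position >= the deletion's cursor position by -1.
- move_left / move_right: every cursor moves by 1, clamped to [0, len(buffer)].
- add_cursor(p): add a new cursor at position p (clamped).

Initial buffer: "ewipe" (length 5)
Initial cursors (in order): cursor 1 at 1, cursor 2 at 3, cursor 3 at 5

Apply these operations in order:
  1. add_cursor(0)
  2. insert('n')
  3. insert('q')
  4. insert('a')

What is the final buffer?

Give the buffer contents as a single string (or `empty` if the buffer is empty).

Answer: nqaenqawinqapenqa

Derivation:
After op 1 (add_cursor(0)): buffer="ewipe" (len 5), cursors c4@0 c1@1 c2@3 c3@5, authorship .....
After op 2 (insert('n')): buffer="nenwinpen" (len 9), cursors c4@1 c1@3 c2@6 c3@9, authorship 4.1..2..3
After op 3 (insert('q')): buffer="nqenqwinqpenq" (len 13), cursors c4@2 c1@5 c2@9 c3@13, authorship 44.11..22..33
After op 4 (insert('a')): buffer="nqaenqawinqapenqa" (len 17), cursors c4@3 c1@7 c2@12 c3@17, authorship 444.111..222..333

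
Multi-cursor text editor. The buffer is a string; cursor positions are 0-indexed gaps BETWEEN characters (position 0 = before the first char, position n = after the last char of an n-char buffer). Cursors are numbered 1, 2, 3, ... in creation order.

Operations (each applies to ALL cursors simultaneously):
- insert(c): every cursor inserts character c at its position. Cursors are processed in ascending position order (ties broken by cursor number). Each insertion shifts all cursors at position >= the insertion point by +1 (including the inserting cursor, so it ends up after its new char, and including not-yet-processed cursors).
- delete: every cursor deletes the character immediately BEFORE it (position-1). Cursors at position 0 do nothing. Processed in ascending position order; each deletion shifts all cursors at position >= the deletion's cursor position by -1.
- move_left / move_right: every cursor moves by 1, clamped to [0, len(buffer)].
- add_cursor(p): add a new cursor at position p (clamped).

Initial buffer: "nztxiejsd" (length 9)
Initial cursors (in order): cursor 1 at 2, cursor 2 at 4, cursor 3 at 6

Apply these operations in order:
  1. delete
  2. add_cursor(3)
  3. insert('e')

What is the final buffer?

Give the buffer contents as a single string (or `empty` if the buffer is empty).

After op 1 (delete): buffer="ntijsd" (len 6), cursors c1@1 c2@2 c3@3, authorship ......
After op 2 (add_cursor(3)): buffer="ntijsd" (len 6), cursors c1@1 c2@2 c3@3 c4@3, authorship ......
After op 3 (insert('e')): buffer="neteieejsd" (len 10), cursors c1@2 c2@4 c3@7 c4@7, authorship .1.2.34...

Answer: neteieejsd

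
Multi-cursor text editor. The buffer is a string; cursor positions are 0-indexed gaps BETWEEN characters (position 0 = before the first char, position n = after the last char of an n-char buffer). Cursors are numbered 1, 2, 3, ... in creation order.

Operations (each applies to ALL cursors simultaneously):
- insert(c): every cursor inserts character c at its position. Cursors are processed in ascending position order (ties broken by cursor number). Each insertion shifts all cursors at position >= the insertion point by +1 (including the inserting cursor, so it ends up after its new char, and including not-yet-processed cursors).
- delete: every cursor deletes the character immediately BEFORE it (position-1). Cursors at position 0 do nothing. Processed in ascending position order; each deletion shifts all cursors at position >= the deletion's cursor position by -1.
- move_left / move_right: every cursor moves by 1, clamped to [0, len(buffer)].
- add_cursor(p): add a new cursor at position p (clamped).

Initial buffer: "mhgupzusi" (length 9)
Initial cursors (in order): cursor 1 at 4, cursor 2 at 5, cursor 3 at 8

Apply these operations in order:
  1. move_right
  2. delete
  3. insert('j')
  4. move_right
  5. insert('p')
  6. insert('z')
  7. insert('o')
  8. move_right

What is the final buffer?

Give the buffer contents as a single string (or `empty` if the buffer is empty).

After op 1 (move_right): buffer="mhgupzusi" (len 9), cursors c1@5 c2@6 c3@9, authorship .........
After op 2 (delete): buffer="mhguus" (len 6), cursors c1@4 c2@4 c3@6, authorship ......
After op 3 (insert('j')): buffer="mhgujjusj" (len 9), cursors c1@6 c2@6 c3@9, authorship ....12..3
After op 4 (move_right): buffer="mhgujjusj" (len 9), cursors c1@7 c2@7 c3@9, authorship ....12..3
After op 5 (insert('p')): buffer="mhgujjuppsjp" (len 12), cursors c1@9 c2@9 c3@12, authorship ....12.12.33
After op 6 (insert('z')): buffer="mhgujjuppzzsjpz" (len 15), cursors c1@11 c2@11 c3@15, authorship ....12.1212.333
After op 7 (insert('o')): buffer="mhgujjuppzzoosjpzo" (len 18), cursors c1@13 c2@13 c3@18, authorship ....12.121212.3333
After op 8 (move_right): buffer="mhgujjuppzzoosjpzo" (len 18), cursors c1@14 c2@14 c3@18, authorship ....12.121212.3333

Answer: mhgujjuppzzoosjpzo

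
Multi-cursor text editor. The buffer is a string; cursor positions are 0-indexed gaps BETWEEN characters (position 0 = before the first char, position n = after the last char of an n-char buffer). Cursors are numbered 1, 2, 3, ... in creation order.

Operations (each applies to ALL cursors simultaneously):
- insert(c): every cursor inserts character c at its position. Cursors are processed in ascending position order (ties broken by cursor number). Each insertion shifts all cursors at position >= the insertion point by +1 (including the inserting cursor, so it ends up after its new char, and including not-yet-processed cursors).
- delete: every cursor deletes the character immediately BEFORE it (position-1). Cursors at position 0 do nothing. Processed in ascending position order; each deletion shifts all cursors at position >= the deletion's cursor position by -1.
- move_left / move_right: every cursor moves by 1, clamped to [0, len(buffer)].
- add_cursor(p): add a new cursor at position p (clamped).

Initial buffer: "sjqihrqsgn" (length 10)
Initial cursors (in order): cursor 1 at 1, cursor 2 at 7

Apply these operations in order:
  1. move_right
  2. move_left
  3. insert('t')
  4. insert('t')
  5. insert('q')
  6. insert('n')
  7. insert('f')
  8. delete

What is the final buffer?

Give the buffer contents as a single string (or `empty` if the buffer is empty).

Answer: sttqnjqihrqttqnsgn

Derivation:
After op 1 (move_right): buffer="sjqihrqsgn" (len 10), cursors c1@2 c2@8, authorship ..........
After op 2 (move_left): buffer="sjqihrqsgn" (len 10), cursors c1@1 c2@7, authorship ..........
After op 3 (insert('t')): buffer="stjqihrqtsgn" (len 12), cursors c1@2 c2@9, authorship .1......2...
After op 4 (insert('t')): buffer="sttjqihrqttsgn" (len 14), cursors c1@3 c2@11, authorship .11......22...
After op 5 (insert('q')): buffer="sttqjqihrqttqsgn" (len 16), cursors c1@4 c2@13, authorship .111......222...
After op 6 (insert('n')): buffer="sttqnjqihrqttqnsgn" (len 18), cursors c1@5 c2@15, authorship .1111......2222...
After op 7 (insert('f')): buffer="sttqnfjqihrqttqnfsgn" (len 20), cursors c1@6 c2@17, authorship .11111......22222...
After op 8 (delete): buffer="sttqnjqihrqttqnsgn" (len 18), cursors c1@5 c2@15, authorship .1111......2222...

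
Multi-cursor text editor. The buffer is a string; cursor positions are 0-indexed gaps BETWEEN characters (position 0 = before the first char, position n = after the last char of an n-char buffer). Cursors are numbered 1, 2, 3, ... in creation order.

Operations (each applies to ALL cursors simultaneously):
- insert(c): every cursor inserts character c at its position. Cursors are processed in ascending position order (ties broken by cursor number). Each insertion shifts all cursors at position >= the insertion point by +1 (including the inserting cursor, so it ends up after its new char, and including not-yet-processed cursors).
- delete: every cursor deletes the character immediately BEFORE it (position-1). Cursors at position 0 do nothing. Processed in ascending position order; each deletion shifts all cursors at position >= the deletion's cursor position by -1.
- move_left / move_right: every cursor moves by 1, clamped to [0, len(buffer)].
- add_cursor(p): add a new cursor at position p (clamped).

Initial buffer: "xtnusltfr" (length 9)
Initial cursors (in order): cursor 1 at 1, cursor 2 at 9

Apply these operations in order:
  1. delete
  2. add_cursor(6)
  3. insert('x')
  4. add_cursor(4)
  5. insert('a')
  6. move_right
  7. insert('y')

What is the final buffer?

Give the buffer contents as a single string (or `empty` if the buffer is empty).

After op 1 (delete): buffer="tnusltf" (len 7), cursors c1@0 c2@7, authorship .......
After op 2 (add_cursor(6)): buffer="tnusltf" (len 7), cursors c1@0 c3@6 c2@7, authorship .......
After op 3 (insert('x')): buffer="xtnusltxfx" (len 10), cursors c1@1 c3@8 c2@10, authorship 1......3.2
After op 4 (add_cursor(4)): buffer="xtnusltxfx" (len 10), cursors c1@1 c4@4 c3@8 c2@10, authorship 1......3.2
After op 5 (insert('a')): buffer="xatnuasltxafxa" (len 14), cursors c1@2 c4@6 c3@11 c2@14, authorship 11...4...33.22
After op 6 (move_right): buffer="xatnuasltxafxa" (len 14), cursors c1@3 c4@7 c3@12 c2@14, authorship 11...4...33.22
After op 7 (insert('y')): buffer="xatynuasyltxafyxay" (len 18), cursors c1@4 c4@9 c3@15 c2@18, authorship 11.1..4.4..33.3222

Answer: xatynuasyltxafyxay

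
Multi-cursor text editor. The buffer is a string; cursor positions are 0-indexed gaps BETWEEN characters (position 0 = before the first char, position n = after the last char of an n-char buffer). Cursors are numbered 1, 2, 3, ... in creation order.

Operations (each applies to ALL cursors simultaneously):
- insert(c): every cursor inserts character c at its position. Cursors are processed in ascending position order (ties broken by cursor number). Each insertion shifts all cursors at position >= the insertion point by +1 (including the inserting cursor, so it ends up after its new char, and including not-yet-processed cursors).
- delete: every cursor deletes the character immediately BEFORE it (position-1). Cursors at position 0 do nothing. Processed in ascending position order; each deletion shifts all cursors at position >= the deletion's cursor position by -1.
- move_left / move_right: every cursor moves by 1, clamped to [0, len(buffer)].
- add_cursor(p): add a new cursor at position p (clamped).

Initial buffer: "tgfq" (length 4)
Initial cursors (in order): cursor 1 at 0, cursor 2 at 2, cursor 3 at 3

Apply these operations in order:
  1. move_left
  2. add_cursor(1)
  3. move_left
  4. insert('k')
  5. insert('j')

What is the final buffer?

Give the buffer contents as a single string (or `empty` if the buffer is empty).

After op 1 (move_left): buffer="tgfq" (len 4), cursors c1@0 c2@1 c3@2, authorship ....
After op 2 (add_cursor(1)): buffer="tgfq" (len 4), cursors c1@0 c2@1 c4@1 c3@2, authorship ....
After op 3 (move_left): buffer="tgfq" (len 4), cursors c1@0 c2@0 c4@0 c3@1, authorship ....
After op 4 (insert('k')): buffer="kkktkgfq" (len 8), cursors c1@3 c2@3 c4@3 c3@5, authorship 124.3...
After op 5 (insert('j')): buffer="kkkjjjtkjgfq" (len 12), cursors c1@6 c2@6 c4@6 c3@9, authorship 124124.33...

Answer: kkkjjjtkjgfq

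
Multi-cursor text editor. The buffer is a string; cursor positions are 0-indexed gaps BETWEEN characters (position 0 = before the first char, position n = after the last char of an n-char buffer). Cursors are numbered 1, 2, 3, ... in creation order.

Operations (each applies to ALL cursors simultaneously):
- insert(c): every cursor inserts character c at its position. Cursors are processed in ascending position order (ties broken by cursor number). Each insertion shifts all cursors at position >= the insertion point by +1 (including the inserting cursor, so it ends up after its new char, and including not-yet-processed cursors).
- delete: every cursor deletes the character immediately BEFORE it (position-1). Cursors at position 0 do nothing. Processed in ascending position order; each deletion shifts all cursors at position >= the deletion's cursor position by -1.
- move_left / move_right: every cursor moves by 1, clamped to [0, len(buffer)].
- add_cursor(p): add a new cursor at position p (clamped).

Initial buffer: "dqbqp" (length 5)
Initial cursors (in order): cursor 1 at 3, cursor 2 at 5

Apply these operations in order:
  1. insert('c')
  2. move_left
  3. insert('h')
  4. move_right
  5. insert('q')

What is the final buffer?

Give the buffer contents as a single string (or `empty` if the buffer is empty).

After op 1 (insert('c')): buffer="dqbcqpc" (len 7), cursors c1@4 c2@7, authorship ...1..2
After op 2 (move_left): buffer="dqbcqpc" (len 7), cursors c1@3 c2@6, authorship ...1..2
After op 3 (insert('h')): buffer="dqbhcqphc" (len 9), cursors c1@4 c2@8, authorship ...11..22
After op 4 (move_right): buffer="dqbhcqphc" (len 9), cursors c1@5 c2@9, authorship ...11..22
After op 5 (insert('q')): buffer="dqbhcqqphcq" (len 11), cursors c1@6 c2@11, authorship ...111..222

Answer: dqbhcqqphcq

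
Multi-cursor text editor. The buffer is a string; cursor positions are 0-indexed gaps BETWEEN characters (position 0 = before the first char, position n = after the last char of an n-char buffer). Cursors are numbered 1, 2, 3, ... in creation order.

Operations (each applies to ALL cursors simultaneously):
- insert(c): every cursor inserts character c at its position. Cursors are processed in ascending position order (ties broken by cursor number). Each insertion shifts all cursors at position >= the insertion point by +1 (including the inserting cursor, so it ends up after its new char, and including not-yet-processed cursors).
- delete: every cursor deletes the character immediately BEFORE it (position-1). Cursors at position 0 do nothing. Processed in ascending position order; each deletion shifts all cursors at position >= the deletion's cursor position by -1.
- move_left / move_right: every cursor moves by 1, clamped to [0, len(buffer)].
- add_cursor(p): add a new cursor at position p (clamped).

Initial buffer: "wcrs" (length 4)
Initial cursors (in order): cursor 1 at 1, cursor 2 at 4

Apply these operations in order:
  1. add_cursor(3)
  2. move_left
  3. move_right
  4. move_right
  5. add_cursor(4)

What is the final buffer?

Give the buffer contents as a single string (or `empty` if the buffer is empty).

Answer: wcrs

Derivation:
After op 1 (add_cursor(3)): buffer="wcrs" (len 4), cursors c1@1 c3@3 c2@4, authorship ....
After op 2 (move_left): buffer="wcrs" (len 4), cursors c1@0 c3@2 c2@3, authorship ....
After op 3 (move_right): buffer="wcrs" (len 4), cursors c1@1 c3@3 c2@4, authorship ....
After op 4 (move_right): buffer="wcrs" (len 4), cursors c1@2 c2@4 c3@4, authorship ....
After op 5 (add_cursor(4)): buffer="wcrs" (len 4), cursors c1@2 c2@4 c3@4 c4@4, authorship ....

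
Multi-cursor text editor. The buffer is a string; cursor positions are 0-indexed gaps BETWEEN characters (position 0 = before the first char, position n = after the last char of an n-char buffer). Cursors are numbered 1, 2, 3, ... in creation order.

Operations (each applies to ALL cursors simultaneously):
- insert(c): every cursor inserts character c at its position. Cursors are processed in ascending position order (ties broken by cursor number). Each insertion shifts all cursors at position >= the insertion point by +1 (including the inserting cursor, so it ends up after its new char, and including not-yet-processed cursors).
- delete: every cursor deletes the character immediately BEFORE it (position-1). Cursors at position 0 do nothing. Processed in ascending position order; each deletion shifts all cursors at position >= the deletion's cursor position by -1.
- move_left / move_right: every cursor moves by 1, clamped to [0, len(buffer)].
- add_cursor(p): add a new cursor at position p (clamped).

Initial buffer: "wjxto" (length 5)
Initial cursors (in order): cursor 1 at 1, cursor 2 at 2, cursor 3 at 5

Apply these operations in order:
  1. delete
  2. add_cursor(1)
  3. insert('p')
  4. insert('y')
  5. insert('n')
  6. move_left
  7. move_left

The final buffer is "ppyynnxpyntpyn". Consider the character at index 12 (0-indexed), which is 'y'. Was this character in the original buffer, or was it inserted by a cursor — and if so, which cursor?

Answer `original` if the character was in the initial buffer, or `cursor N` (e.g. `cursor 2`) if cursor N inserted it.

After op 1 (delete): buffer="xt" (len 2), cursors c1@0 c2@0 c3@2, authorship ..
After op 2 (add_cursor(1)): buffer="xt" (len 2), cursors c1@0 c2@0 c4@1 c3@2, authorship ..
After op 3 (insert('p')): buffer="ppxptp" (len 6), cursors c1@2 c2@2 c4@4 c3@6, authorship 12.4.3
After op 4 (insert('y')): buffer="ppyyxpytpy" (len 10), cursors c1@4 c2@4 c4@7 c3@10, authorship 1212.44.33
After op 5 (insert('n')): buffer="ppyynnxpyntpyn" (len 14), cursors c1@6 c2@6 c4@10 c3@14, authorship 121212.444.333
After op 6 (move_left): buffer="ppyynnxpyntpyn" (len 14), cursors c1@5 c2@5 c4@9 c3@13, authorship 121212.444.333
After op 7 (move_left): buffer="ppyynnxpyntpyn" (len 14), cursors c1@4 c2@4 c4@8 c3@12, authorship 121212.444.333
Authorship (.=original, N=cursor N): 1 2 1 2 1 2 . 4 4 4 . 3 3 3
Index 12: author = 3

Answer: cursor 3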